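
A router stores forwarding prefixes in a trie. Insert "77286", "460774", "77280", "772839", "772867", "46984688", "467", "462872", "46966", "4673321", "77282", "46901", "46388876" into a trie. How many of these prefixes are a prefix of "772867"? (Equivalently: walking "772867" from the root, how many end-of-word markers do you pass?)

2

Check each prefix of "772867" against the stored set — each match is an end-marker on the path.
Prefixes of the query that are stored words: "77286", "772867"
Count: 2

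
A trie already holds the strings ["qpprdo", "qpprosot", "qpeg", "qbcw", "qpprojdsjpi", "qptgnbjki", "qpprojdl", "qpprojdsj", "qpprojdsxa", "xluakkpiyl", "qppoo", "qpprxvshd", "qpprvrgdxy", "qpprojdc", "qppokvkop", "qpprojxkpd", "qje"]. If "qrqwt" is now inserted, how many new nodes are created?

4

"q" is already a path in the trie; the remaining "rqwt" must be added.
Each of the 4 remaining characters creates one node.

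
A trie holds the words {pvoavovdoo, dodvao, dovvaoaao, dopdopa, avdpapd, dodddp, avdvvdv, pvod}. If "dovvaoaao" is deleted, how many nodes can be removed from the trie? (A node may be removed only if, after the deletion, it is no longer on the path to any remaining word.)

7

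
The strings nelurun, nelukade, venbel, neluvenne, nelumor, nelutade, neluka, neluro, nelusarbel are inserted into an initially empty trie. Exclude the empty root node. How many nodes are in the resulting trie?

Trie structure (* marks end of a word):
(root)
├─ n
│  └─ e
│     └─ l
│        └─ u
│           ├─ k
│           │  └─ a *
│           │     └─ d
│           │        └─ e *
│           ├─ m
│           │  └─ o
│           │     └─ r *
│           ├─ r
│           │  ├─ o *
│           │  └─ u
│           │     └─ n *
│           ├─ s
│           │  └─ a
│           │     └─ r
│           │        └─ b
│           │           └─ e
│           │              └─ l *
│           ├─ t
│           │  └─ a
│           │     └─ d
│           │        └─ e *
│           └─ v
│              └─ e
│                 └─ n
│                    └─ n
│                       └─ e *
└─ v
   └─ e
      └─ n
         └─ b
            └─ e
               └─ l *
Counting every labelled node above: 36.

36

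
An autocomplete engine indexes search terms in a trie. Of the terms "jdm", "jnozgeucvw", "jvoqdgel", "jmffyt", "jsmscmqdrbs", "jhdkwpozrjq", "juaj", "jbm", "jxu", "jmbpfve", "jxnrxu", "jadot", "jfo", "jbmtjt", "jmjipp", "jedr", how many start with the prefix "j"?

Traverse to the node for "j", then collect every word in that subtree.
Words under "j": jadot, jbm, jbmtjt, jdm, jedr, jfo, jhdkwpozrjq, jmbpfve, jmffyt, jmjipp, jnozgeucvw, jsmscmqdrbs, juaj, jvoqdgel, jxnrxu, jxu
Count: 16

16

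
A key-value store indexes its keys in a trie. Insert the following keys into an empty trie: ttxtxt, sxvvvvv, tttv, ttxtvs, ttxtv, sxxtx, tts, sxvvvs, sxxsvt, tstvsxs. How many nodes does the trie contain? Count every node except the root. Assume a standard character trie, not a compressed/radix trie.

31

Count nodes per top-level branch (shared prefixes stored once):
  's'-branch (sxvvvs, sxvvvvv, sxxsvt, sxxtx): 14 nodes
  't'-branch (tstvsxs, tts, tttv, ttxtv, ttxtvs, ttxtxt): 17 nodes
Sum: 31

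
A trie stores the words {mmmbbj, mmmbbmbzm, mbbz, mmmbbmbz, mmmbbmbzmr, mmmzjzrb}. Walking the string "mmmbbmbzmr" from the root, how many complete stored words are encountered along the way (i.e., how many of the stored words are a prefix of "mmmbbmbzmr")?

3

Check each prefix of "mmmbbmbzmr" against the stored set — each match is an end-marker on the path.
Prefixes of the query that are stored words: "mmmbbmbz", "mmmbbmbzm", "mmmbbmbzmr"
Count: 3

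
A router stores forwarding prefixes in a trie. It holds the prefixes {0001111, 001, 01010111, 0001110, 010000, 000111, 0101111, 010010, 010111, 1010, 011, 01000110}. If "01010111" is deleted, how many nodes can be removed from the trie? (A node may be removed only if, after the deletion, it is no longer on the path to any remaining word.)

4

A node on "01010111"'s path can go only if nothing else ends at it or branches off below it.
The suffix "0111" (4 nodes) is used only by "01010111"; the node for "0101" still has the child "1", so pruning stops there.
Nodes removed: 4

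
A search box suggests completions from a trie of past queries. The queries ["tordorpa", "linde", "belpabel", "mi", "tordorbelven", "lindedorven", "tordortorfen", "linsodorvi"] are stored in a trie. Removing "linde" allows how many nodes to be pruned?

0

A node on "linde"'s path can go only if nothing else ends at it or branches off below it.
Every node on "linde" is still needed (e.g. by "lindedorven"), so nothing is freed.
Nodes removed: 0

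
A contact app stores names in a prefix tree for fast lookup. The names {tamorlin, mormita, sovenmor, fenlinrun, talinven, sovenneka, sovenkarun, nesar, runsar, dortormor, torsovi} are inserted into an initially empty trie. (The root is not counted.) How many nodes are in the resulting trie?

73

Insert word by word; a character creates a node only if that edge doesn't already exist:
  "tamorlin" → 8 new (t, a, m, o, r, l, i, n)
  "mormita" → 7 new (m, o, r, m, i, t, a)
  "sovenmor" → 8 new (s, o, v, e, n, m, o, r)
  "fenlinrun" → 9 new (f, e, n, l, i, n, r, u, n)
  "talinven" → prefix "ta" already present; 6 new (l, i, n, v, e, n)
  "sovenneka" → prefix "soven" already present; 4 new (n, e, k, a)
  "sovenkarun" → prefix "soven" already present; 5 new (k, a, r, u, n)
  "nesar" → 5 new (n, e, s, a, r)
  "runsar" → 6 new (r, u, n, s, a, r)
  "dortormor" → 9 new (d, o, r, t, o, r, m, o, r)
  "torsovi" → prefix "t" already present; 6 new (o, r, s, o, v, i)
Total nodes = 8 + 7 + 8 + 9 + 6 + 4 + 5 + 5 + 6 + 9 + 6 = 73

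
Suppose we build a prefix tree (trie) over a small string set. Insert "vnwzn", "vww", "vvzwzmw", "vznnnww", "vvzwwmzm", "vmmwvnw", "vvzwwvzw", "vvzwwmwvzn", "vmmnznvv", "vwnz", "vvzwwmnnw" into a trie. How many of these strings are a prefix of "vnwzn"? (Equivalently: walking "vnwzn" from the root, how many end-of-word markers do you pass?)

1

Walk "vnwzn" from the root; an end-of-word marker is hit whenever a stored word is a prefix of "vnwzn".
Prefixes of the query that are stored words: "vnwzn"
Count: 1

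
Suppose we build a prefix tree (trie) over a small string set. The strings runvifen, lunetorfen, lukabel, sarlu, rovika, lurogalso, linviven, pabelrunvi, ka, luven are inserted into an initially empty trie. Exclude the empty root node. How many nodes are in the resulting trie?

For each word, the new-node count is its length minus the longest prefix already in the trie:
  "runvifen" → 8 new (r, u, n, v, i, f, e, n)
  "lunetorfen" → 10 new (l, u, n, e, t, o, r, f, e, n)
  "lukabel" → prefix "lu" already present; 5 new (k, a, b, e, l)
  "sarlu" → 5 new (s, a, r, l, u)
  "rovika" → prefix "r" already present; 5 new (o, v, i, k, a)
  "lurogalso" → prefix "lu" already present; 7 new (r, o, g, a, l, s, o)
  "linviven" → prefix "l" already present; 7 new (i, n, v, i, v, e, n)
  "pabelrunvi" → 10 new (p, a, b, e, l, r, u, n, v, i)
  "ka" → 2 new (k, a)
  "luven" → prefix "lu" already present; 3 new (v, e, n)
Total nodes = 8 + 10 + 5 + 5 + 5 + 7 + 7 + 10 + 2 + 3 = 62

62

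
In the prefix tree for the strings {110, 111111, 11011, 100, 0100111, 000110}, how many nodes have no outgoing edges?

5

Leaves are exactly the stored words that no other stored word extends.
Those words: "000110", "0100111", "100", "11011", "111111"
Leaf count: 5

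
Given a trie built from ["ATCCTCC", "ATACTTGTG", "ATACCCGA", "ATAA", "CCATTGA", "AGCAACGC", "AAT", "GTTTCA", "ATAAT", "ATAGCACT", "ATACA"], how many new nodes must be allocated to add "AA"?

0

"AA" is already a full path in the trie; only an end-marker is added.
No new nodes are needed: 0.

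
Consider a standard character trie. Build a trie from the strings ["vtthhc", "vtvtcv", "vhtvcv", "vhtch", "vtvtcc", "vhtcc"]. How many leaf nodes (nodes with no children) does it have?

Leaves are exactly the stored words that no other stored word extends.
Those words: "vhtcc", "vhtch", "vhtvcv", "vtthhc", "vtvtcc", "vtvtcv"
Leaf count: 6

6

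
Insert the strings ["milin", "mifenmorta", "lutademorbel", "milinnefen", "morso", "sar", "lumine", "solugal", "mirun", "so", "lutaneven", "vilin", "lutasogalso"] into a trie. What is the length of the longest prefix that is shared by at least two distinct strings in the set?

5

Look for the deepest trie node that still has at least two words in its subtree.
e.g. "milin" and "milinnefen" share the prefix "milin" of length 5; no pair shares a longer one.
Longest shared-prefix length: 5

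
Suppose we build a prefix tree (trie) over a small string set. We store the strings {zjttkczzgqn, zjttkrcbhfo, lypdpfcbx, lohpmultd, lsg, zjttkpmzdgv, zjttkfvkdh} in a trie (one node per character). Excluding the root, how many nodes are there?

47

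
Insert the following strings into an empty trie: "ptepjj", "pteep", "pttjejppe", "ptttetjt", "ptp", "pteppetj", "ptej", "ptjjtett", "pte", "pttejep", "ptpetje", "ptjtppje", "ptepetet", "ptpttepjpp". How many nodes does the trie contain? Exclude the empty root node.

56

Trace insertions, counting only characters that open a new branch:
  "ptepjj" → 6 new (p, t, e, p, j, j)
  "pteep" → prefix "pte" already present; 2 new (e, p)
  "pttjejppe" → prefix "pt" already present; 7 new (t, j, e, j, p, p, e)
  "ptttetjt" → prefix "ptt" already present; 5 new (t, e, t, j, t)
  "ptp" → prefix "pt" already present; 1 new (p)
  "pteppetj" → prefix "ptep" already present; 4 new (p, e, t, j)
  "ptej" → prefix "pte" already present; 1 new (j)
  "ptjjtett" → prefix "pt" already present; 6 new (j, j, t, e, t, t)
  "pte" → prefix "pte" already present; 0 new (none)
  "pttejep" → prefix "ptt" already present; 4 new (e, j, e, p)
  "ptpetje" → prefix "ptp" already present; 4 new (e, t, j, e)
  "ptjtppje" → prefix "ptj" already present; 5 new (t, p, p, j, e)
  "ptepetet" → prefix "ptep" already present; 4 new (e, t, e, t)
  "ptpttepjpp" → prefix "ptp" already present; 7 new (t, t, e, p, j, p, p)
Total nodes = 6 + 2 + 7 + 5 + 1 + 4 + 1 + 6 + 0 + 4 + 4 + 5 + 4 + 7 = 56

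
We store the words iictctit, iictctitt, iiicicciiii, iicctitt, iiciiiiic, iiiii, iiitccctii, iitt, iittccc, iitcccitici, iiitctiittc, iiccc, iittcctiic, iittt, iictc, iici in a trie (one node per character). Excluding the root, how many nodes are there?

63

Trace insertions, counting only characters that open a new branch:
  "iictctit" → 8 new (i, i, c, t, c, t, i, t)
  "iictctitt" → prefix "iictctit" already present; 1 new (t)
  "iiicicciiii" → prefix "ii" already present; 9 new (i, c, i, c, c, i, i, i, i)
  "iicctitt" → prefix "iic" already present; 5 new (c, t, i, t, t)
  "iiciiiiic" → prefix "iic" already present; 6 new (i, i, i, i, i, c)
  "iiiii" → prefix "iii" already present; 2 new (i, i)
  "iiitccctii" → prefix "iii" already present; 7 new (t, c, c, c, t, i, i)
  "iitt" → prefix "ii" already present; 2 new (t, t)
  "iittccc" → prefix "iitt" already present; 3 new (c, c, c)
  "iitcccitici" → prefix "iit" already present; 8 new (c, c, c, i, t, i, c, i)
  "iiitctiittc" → prefix "iiitc" already present; 6 new (t, i, i, t, t, c)
  "iiccc" → prefix "iicc" already present; 1 new (c)
  "iittcctiic" → prefix "iittcc" already present; 4 new (t, i, i, c)
  "iittt" → prefix "iitt" already present; 1 new (t)
  "iictc" → prefix "iictc" already present; 0 new (none)
  "iici" → prefix "iici" already present; 0 new (none)
Total nodes = 8 + 1 + 9 + 5 + 6 + 2 + 7 + 2 + 3 + 8 + 6 + 1 + 4 + 1 + 0 + 0 = 63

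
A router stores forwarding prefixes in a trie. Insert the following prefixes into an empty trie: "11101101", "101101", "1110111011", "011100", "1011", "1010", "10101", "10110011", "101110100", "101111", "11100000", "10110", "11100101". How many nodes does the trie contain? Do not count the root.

41

Trace insertions, counting only characters that open a new branch:
  "11101101" → 8 new (1, 1, 1, 0, 1, 1, 0, 1)
  "101101" → prefix "1" already present; 5 new (0, 1, 1, 0, 1)
  "1110111011" → prefix "111011" already present; 4 new (1, 0, 1, 1)
  "011100" → 6 new (0, 1, 1, 1, 0, 0)
  "1011" → prefix "1011" already present; 0 new (none)
  "1010" → prefix "101" already present; 1 new (0)
  "10101" → prefix "1010" already present; 1 new (1)
  "10110011" → prefix "10110" already present; 3 new (0, 1, 1)
  "101110100" → prefix "1011" already present; 5 new (1, 0, 1, 0, 0)
  "101111" → prefix "10111" already present; 1 new (1)
  "11100000" → prefix "1110" already present; 4 new (0, 0, 0, 0)
  "10110" → prefix "10110" already present; 0 new (none)
  "11100101" → prefix "11100" already present; 3 new (1, 0, 1)
Total nodes = 8 + 5 + 4 + 6 + 0 + 1 + 1 + 3 + 5 + 1 + 4 + 0 + 3 = 41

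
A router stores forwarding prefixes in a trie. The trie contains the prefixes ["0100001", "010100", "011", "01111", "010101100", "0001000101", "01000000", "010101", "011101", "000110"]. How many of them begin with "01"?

Filter for entries beginning with "01":
Matches: "01000000", "0100001", "010100", "010101", "010101100", "011", "011101", "01111"
Count: 8

8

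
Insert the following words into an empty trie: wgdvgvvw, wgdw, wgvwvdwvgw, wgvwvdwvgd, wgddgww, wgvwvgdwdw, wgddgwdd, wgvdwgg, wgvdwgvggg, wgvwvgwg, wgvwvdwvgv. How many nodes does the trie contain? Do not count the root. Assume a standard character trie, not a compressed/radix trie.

40

Insert word by word; a character creates a node only if that edge doesn't already exist:
  "wgdvgvvw" → 8 new (w, g, d, v, g, v, v, w)
  "wgdw" → prefix "wgd" already present; 1 new (w)
  "wgvwvdwvgw" → prefix "wg" already present; 8 new (v, w, v, d, w, v, g, w)
  "wgvwvdwvgd" → prefix "wgvwvdwvg" already present; 1 new (d)
  "wgddgww" → prefix "wgd" already present; 4 new (d, g, w, w)
  "wgvwvgdwdw" → prefix "wgvwv" already present; 5 new (g, d, w, d, w)
  "wgddgwdd" → prefix "wgddgw" already present; 2 new (d, d)
  "wgvdwgg" → prefix "wgv" already present; 4 new (d, w, g, g)
  "wgvdwgvggg" → prefix "wgvdwg" already present; 4 new (v, g, g, g)
  "wgvwvgwg" → prefix "wgvwvg" already present; 2 new (w, g)
  "wgvwvdwvgv" → prefix "wgvwvdwvg" already present; 1 new (v)
Total nodes = 8 + 1 + 8 + 1 + 4 + 5 + 2 + 4 + 4 + 2 + 1 = 40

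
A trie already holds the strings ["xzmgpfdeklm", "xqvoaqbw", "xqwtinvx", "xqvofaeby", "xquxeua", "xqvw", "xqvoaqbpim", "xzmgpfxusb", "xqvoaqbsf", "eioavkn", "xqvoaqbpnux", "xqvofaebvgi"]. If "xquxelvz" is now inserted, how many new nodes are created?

3

Walking "xquxelvz" from the root, the first 5 characters ("xquxe") follow existing edges; "l" is the first miss.
Each of the 3 remaining characters creates one node.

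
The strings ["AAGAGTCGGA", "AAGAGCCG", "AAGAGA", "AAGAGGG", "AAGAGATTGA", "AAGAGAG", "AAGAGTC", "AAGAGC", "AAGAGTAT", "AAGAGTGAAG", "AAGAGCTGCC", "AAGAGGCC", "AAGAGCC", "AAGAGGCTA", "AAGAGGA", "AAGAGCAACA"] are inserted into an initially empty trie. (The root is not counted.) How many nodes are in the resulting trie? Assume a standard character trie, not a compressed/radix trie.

40

Trace insertions, counting only characters that open a new branch:
  "AAGAGTCGGA" → 10 new (A, A, G, A, G, T, C, G, G, A)
  "AAGAGCCG" → prefix "AAGAG" already present; 3 new (C, C, G)
  "AAGAGA" → prefix "AAGAG" already present; 1 new (A)
  "AAGAGGG" → prefix "AAGAG" already present; 2 new (G, G)
  "AAGAGATTGA" → prefix "AAGAGA" already present; 4 new (T, T, G, A)
  "AAGAGAG" → prefix "AAGAGA" already present; 1 new (G)
  "AAGAGTC" → prefix "AAGAGTC" already present; 0 new (none)
  "AAGAGC" → prefix "AAGAGC" already present; 0 new (none)
  "AAGAGTAT" → prefix "AAGAGT" already present; 2 new (A, T)
  "AAGAGTGAAG" → prefix "AAGAGT" already present; 4 new (G, A, A, G)
  "AAGAGCTGCC" → prefix "AAGAGC" already present; 4 new (T, G, C, C)
  "AAGAGGCC" → prefix "AAGAGG" already present; 2 new (C, C)
  "AAGAGCC" → prefix "AAGAGCC" already present; 0 new (none)
  "AAGAGGCTA" → prefix "AAGAGGC" already present; 2 new (T, A)
  "AAGAGGA" → prefix "AAGAGG" already present; 1 new (A)
  "AAGAGCAACA" → prefix "AAGAGC" already present; 4 new (A, A, C, A)
Total nodes = 10 + 3 + 1 + 2 + 4 + 1 + 0 + 0 + 2 + 4 + 4 + 2 + 0 + 2 + 1 + 4 = 40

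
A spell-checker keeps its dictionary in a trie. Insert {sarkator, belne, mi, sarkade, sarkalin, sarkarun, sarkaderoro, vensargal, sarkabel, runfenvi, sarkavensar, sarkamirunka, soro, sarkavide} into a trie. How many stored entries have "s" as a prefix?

10

Filter for entries beginning with "s":
Words under "s": sarkabel, sarkade, sarkaderoro, sarkalin, sarkamirunka, sarkarun, sarkator, sarkavensar, sarkavide, soro
Count: 10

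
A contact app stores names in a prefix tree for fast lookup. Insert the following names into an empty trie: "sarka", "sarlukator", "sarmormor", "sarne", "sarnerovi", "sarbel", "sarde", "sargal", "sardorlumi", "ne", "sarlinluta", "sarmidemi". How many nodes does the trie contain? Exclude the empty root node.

51

Trace insertions, counting only characters that open a new branch:
  "sarka" → 5 new (s, a, r, k, a)
  "sarlukator" → prefix "sar" already present; 7 new (l, u, k, a, t, o, r)
  "sarmormor" → prefix "sar" already present; 6 new (m, o, r, m, o, r)
  "sarne" → prefix "sar" already present; 2 new (n, e)
  "sarnerovi" → prefix "sarne" already present; 4 new (r, o, v, i)
  "sarbel" → prefix "sar" already present; 3 new (b, e, l)
  "sarde" → prefix "sar" already present; 2 new (d, e)
  "sargal" → prefix "sar" already present; 3 new (g, a, l)
  "sardorlumi" → prefix "sard" already present; 6 new (o, r, l, u, m, i)
  "ne" → 2 new (n, e)
  "sarlinluta" → prefix "sarl" already present; 6 new (i, n, l, u, t, a)
  "sarmidemi" → prefix "sarm" already present; 5 new (i, d, e, m, i)
Total nodes = 5 + 7 + 6 + 2 + 4 + 3 + 2 + 3 + 6 + 2 + 6 + 5 = 51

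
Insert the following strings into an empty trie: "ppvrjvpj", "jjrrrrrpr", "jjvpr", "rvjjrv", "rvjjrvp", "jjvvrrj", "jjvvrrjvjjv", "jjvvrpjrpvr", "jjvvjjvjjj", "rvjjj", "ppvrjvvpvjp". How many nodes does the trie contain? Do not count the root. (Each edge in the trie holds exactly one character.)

53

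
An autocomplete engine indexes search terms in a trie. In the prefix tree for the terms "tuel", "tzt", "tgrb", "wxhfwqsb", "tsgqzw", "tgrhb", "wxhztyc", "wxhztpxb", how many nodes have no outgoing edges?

8

Leaves are exactly the stored words that no other stored word extends.
Those words: "tgrb", "tgrhb", "tsgqzw", "tuel", "tzt", "wxhfwqsb", "wxhztpxb", "wxhztyc"
Leaf count: 8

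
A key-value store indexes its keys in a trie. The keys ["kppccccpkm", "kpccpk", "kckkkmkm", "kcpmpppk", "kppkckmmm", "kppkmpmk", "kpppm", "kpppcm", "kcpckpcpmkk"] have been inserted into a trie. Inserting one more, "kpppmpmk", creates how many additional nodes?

"kpppm" is already a path in the trie; the remaining "pmk" must be added.
New nodes needed: |"kpppmpmk"| − 5 = 8 − 5 = 3.

3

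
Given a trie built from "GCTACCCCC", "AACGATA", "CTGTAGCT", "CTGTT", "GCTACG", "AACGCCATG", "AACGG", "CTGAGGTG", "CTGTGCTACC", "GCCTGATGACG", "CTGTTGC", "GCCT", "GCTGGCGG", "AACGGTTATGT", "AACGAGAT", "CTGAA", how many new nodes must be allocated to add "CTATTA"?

4

"CT" is already a path in the trie; the remaining "ATTA" must be added.
New nodes needed: |"CTATTA"| − 2 = 6 − 2 = 4.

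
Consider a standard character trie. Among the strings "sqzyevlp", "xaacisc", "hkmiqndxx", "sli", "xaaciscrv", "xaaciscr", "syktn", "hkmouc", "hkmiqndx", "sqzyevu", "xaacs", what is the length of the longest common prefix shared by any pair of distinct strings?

8

The deepest shared node is where two words last agree before diverging.
e.g. "hkmiqndx" and "hkmiqndxx" share the prefix "hkmiqndx" of length 8; no pair shares a longer one.
Longest shared-prefix length: 8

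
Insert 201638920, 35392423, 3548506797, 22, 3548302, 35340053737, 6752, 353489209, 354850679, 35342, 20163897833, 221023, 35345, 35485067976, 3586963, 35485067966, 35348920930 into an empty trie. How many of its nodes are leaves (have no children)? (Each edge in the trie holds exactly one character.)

13

A leaf is a node with no children — equivalently, the end of a word that is not a proper prefix of any other stored word.
Those words: "201638920", "20163897833", "221023", "35340053737", "35342", "35345", "35348920930", "35392423", "3548302", "35485067966", "35485067976", "3586963", "6752"
Leaf count: 13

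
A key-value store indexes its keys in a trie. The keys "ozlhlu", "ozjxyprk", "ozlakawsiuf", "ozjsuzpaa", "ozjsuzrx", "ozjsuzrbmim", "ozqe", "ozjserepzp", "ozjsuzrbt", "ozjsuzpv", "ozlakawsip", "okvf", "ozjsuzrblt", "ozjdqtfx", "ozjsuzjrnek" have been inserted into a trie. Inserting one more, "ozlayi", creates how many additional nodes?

The longest prefix of "ozlayi" already in the trie is "ozla" (length 4).
New nodes needed: |"ozlayi"| − 4 = 6 − 4 = 2.

2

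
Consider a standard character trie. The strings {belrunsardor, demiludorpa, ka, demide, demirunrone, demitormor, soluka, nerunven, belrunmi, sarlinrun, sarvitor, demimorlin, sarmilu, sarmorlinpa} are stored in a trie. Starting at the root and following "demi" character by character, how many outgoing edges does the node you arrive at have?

5

The children of the "demi" node are the distinct next characters among strings starting with "demi".
Characters that immediately follow "demi" among the stored strings: {d, l, m, r, t}.
That node has 5 child edges.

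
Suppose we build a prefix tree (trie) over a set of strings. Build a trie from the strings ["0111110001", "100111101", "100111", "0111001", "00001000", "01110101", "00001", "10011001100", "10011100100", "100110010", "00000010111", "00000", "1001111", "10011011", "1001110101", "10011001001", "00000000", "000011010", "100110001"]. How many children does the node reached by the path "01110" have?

Follow the path "01110" to its node, then look at its outgoing edges.
Characters that immediately follow "01110" among the stored strings: {0, 1}.
That node has 2 child edges.

2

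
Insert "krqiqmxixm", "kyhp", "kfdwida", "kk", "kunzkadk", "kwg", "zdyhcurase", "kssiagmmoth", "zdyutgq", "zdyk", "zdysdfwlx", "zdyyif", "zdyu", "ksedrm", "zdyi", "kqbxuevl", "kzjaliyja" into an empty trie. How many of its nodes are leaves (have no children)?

16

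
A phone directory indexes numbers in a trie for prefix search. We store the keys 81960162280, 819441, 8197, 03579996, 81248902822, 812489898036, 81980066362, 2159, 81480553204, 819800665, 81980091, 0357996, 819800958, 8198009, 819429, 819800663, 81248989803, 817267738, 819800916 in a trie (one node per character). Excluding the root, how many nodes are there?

Count nodes per top-level branch (shared prefixes stored once):
  '0'-branch (0357996, 03579996): 9 nodes
  '2'-branch (2159): 4 nodes
  '8'-branch (81248902822, 81248989803, 812489898036, 81480553204, 817267738, 819429, 819441, 81960162280, 8197, 819800663, 81980066362, 819800665, 8198009, 81980091, 819800916, 819800958): 62 nodes
Sum: 75

75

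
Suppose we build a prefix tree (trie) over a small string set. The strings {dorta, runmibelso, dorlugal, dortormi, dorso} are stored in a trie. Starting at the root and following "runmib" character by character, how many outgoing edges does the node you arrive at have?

1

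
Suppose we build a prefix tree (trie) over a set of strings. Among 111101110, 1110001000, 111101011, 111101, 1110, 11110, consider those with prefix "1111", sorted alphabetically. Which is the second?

111101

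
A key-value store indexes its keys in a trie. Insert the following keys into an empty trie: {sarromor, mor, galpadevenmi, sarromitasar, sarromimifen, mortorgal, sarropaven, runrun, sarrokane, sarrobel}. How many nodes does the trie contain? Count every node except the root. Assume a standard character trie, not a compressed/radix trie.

58

Count nodes per top-level branch (shared prefixes stored once):
  'g'-branch (galpadevenmi): 12 nodes
  'm'-branch (mor, mortorgal): 9 nodes
  'r'-branch (runrun): 6 nodes
  's'-branch (sarrobel, sarrokane, sarromimifen, sarromitasar, sarromor, sarropaven): 31 nodes
Sum: 58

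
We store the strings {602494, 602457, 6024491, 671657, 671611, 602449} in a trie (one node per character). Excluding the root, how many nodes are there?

Insert word by word; a character creates a node only if that edge doesn't already exist:
  "602494" → 6 new (6, 0, 2, 4, 9, 4)
  "602457" → prefix "6024" already present; 2 new (5, 7)
  "6024491" → prefix "6024" already present; 3 new (4, 9, 1)
  "671657" → prefix "6" already present; 5 new (7, 1, 6, 5, 7)
  "671611" → prefix "6716" already present; 2 new (1, 1)
  "602449" → prefix "602449" already present; 0 new (none)
Total nodes = 6 + 2 + 3 + 5 + 2 + 0 = 18

18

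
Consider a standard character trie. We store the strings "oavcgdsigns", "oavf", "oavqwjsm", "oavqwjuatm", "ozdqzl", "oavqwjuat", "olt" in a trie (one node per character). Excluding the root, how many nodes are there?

Count nodes per top-level branch (shared prefixes stored once):
  'o'-branch (oavcgdsigns, oavf, oavqwjsm, oavqwjuat, oavqwjuatm, olt, ozdqzl): 28 nodes
Sum: 28

28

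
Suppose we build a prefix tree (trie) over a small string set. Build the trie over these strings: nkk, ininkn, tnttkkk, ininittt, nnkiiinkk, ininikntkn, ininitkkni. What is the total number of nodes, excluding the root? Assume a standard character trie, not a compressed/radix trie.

37

Count nodes per top-level branch (shared prefixes stored once):
  'i'-branch (ininikntkn, ininitkkni, ininittt, ininkn): 19 nodes
  'n'-branch (nkk, nnkiiinkk): 11 nodes
  't'-branch (tnttkkk): 7 nodes
Sum: 37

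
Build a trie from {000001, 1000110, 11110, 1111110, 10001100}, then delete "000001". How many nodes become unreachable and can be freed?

A node on "000001"'s path can go only if nothing else ends at it or branches off below it.
No other word shares any prefix with "000001", so all 6 of its nodes go.
Nodes removed: 6

6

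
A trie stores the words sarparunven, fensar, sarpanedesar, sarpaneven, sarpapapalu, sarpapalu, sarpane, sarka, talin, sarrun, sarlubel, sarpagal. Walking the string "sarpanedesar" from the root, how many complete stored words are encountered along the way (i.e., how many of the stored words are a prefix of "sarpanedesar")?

2

Traverse "sarpanedesar" character by character; count nodes along the way that are marked as word ends.
Prefixes of the query that are stored words: "sarpane", "sarpanedesar"
Count: 2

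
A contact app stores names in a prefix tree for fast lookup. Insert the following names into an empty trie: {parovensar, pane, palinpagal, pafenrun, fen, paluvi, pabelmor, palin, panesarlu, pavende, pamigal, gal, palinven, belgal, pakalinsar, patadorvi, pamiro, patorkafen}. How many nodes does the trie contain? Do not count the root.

89

For each word, the new-node count is its length minus the longest prefix already in the trie:
  "parovensar" → 10 new (p, a, r, o, v, e, n, s, a, r)
  "pane" → prefix "pa" already present; 2 new (n, e)
  "palinpagal" → prefix "pa" already present; 8 new (l, i, n, p, a, g, a, l)
  "pafenrun" → prefix "pa" already present; 6 new (f, e, n, r, u, n)
  "fen" → 3 new (f, e, n)
  "paluvi" → prefix "pal" already present; 3 new (u, v, i)
  "pabelmor" → prefix "pa" already present; 6 new (b, e, l, m, o, r)
  "palin" → prefix "palin" already present; 0 new (none)
  "panesarlu" → prefix "pane" already present; 5 new (s, a, r, l, u)
  "pavende" → prefix "pa" already present; 5 new (v, e, n, d, e)
  "pamigal" → prefix "pa" already present; 5 new (m, i, g, a, l)
  "gal" → 3 new (g, a, l)
  "palinven" → prefix "palin" already present; 3 new (v, e, n)
  "belgal" → 6 new (b, e, l, g, a, l)
  "pakalinsar" → prefix "pa" already present; 8 new (k, a, l, i, n, s, a, r)
  "patadorvi" → prefix "pa" already present; 7 new (t, a, d, o, r, v, i)
  "pamiro" → prefix "pami" already present; 2 new (r, o)
  "patorkafen" → prefix "pat" already present; 7 new (o, r, k, a, f, e, n)
Total nodes = 10 + 2 + 8 + 6 + 3 + 3 + 6 + 0 + 5 + 5 + 5 + 3 + 3 + 6 + 8 + 7 + 2 + 7 = 89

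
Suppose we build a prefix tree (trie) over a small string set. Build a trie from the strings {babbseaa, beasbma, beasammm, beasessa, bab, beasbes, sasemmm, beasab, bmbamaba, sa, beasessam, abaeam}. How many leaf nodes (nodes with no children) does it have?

9

A leaf is a node with no children — equivalently, the end of a word that is not a proper prefix of any other stored word.
Those words: "abaeam", "babbseaa", "beasab", "beasammm", "beasbes", "beasbma", "beasessam", "bmbamaba", "sasemmm"
Leaf count: 9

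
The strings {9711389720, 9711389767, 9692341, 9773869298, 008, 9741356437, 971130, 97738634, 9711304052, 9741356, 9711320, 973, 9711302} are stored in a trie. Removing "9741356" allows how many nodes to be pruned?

Walk "9741356" from the leaf back toward the root, removing each node that no remaining word uses.
Every node on "9741356" is still needed (e.g. by "9741356437"), so nothing is freed.
Nodes removed: 0

0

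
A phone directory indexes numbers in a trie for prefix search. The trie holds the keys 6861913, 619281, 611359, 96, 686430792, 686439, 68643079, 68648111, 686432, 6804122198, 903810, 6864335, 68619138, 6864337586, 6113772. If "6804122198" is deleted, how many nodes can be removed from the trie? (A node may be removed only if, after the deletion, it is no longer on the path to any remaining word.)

8

Walk "6804122198" from the leaf back toward the root, removing each node that no remaining word uses.
The suffix "04122198" (8 nodes) is used only by "6804122198"; the node for "68" still has the child "6", so pruning stops there.
Nodes removed: 8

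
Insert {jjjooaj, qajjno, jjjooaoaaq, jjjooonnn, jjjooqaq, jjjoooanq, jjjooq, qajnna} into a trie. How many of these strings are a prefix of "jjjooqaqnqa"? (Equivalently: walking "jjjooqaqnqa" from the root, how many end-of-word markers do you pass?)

2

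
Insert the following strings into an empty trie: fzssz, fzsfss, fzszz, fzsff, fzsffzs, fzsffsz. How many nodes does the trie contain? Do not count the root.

Trace insertions, counting only characters that open a new branch:
  "fzssz" → 5 new (f, z, s, s, z)
  "fzsfss" → prefix "fzs" already present; 3 new (f, s, s)
  "fzszz" → prefix "fzs" already present; 2 new (z, z)
  "fzsff" → prefix "fzsf" already present; 1 new (f)
  "fzsffzs" → prefix "fzsff" already present; 2 new (z, s)
  "fzsffsz" → prefix "fzsff" already present; 2 new (s, z)
Total nodes = 5 + 3 + 2 + 1 + 2 + 2 = 15

15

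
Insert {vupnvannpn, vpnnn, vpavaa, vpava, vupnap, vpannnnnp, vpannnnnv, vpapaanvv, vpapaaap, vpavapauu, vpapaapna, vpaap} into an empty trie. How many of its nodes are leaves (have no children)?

11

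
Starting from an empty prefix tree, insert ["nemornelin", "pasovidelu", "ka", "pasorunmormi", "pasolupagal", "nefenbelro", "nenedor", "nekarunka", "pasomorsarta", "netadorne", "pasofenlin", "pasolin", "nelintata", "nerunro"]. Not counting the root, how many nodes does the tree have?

Trace insertions, counting only characters that open a new branch:
  "nemornelin" → 10 new (n, e, m, o, r, n, e, l, i, n)
  "pasovidelu" → 10 new (p, a, s, o, v, i, d, e, l, u)
  "ka" → 2 new (k, a)
  "pasorunmormi" → prefix "paso" already present; 8 new (r, u, n, m, o, r, m, i)
  "pasolupagal" → prefix "paso" already present; 7 new (l, u, p, a, g, a, l)
  "nefenbelro" → prefix "ne" already present; 8 new (f, e, n, b, e, l, r, o)
  "nenedor" → prefix "ne" already present; 5 new (n, e, d, o, r)
  "nekarunka" → prefix "ne" already present; 7 new (k, a, r, u, n, k, a)
  "pasomorsarta" → prefix "paso" already present; 8 new (m, o, r, s, a, r, t, a)
  "netadorne" → prefix "ne" already present; 7 new (t, a, d, o, r, n, e)
  "pasofenlin" → prefix "paso" already present; 6 new (f, e, n, l, i, n)
  "pasolin" → prefix "pasol" already present; 2 new (i, n)
  "nelintata" → prefix "ne" already present; 7 new (l, i, n, t, a, t, a)
  "nerunro" → prefix "ne" already present; 5 new (r, u, n, r, o)
Total nodes = 10 + 10 + 2 + 8 + 7 + 8 + 5 + 7 + 8 + 7 + 6 + 2 + 7 + 5 = 92

92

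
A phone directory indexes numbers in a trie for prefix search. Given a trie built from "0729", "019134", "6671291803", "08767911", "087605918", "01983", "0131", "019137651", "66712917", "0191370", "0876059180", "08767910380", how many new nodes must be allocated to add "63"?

1

"6" is already a path in the trie; the remaining "3" must be added.
So 2 − 1 = 1 new nodes.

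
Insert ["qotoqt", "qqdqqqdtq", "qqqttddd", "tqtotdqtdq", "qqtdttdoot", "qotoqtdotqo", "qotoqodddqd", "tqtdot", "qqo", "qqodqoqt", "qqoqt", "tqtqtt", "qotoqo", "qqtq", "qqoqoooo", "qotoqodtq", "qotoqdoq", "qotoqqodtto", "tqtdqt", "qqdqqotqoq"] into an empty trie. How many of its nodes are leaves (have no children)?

17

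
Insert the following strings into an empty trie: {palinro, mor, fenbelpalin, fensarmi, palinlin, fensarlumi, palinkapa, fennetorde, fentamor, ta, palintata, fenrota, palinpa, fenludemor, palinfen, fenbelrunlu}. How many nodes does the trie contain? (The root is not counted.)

Trace insertions, counting only characters that open a new branch:
  "palinro" → 7 new (p, a, l, i, n, r, o)
  "mor" → 3 new (m, o, r)
  "fenbelpalin" → 11 new (f, e, n, b, e, l, p, a, l, i, n)
  "fensarmi" → prefix "fen" already present; 5 new (s, a, r, m, i)
  "palinlin" → prefix "palin" already present; 3 new (l, i, n)
  "fensarlumi" → prefix "fensar" already present; 4 new (l, u, m, i)
  "palinkapa" → prefix "palin" already present; 4 new (k, a, p, a)
  "fennetorde" → prefix "fen" already present; 7 new (n, e, t, o, r, d, e)
  "fentamor" → prefix "fen" already present; 5 new (t, a, m, o, r)
  "ta" → 2 new (t, a)
  "palintata" → prefix "palin" already present; 4 new (t, a, t, a)
  "fenrota" → prefix "fen" already present; 4 new (r, o, t, a)
  "palinpa" → prefix "palin" already present; 2 new (p, a)
  "fenludemor" → prefix "fen" already present; 7 new (l, u, d, e, m, o, r)
  "palinfen" → prefix "palin" already present; 3 new (f, e, n)
  "fenbelrunlu" → prefix "fenbel" already present; 5 new (r, u, n, l, u)
Total nodes = 7 + 3 + 11 + 5 + 3 + 4 + 4 + 7 + 5 + 2 + 4 + 4 + 2 + 7 + 3 + 5 = 76

76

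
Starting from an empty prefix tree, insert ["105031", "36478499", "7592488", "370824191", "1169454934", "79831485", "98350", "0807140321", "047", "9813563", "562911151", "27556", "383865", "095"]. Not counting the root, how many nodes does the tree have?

Insert word by word; a character creates a node only if that edge doesn't already exist:
  "105031" → 6 new (1, 0, 5, 0, 3, 1)
  "36478499" → 8 new (3, 6, 4, 7, 8, 4, 9, 9)
  "7592488" → 7 new (7, 5, 9, 2, 4, 8, 8)
  "370824191" → prefix "3" already present; 8 new (7, 0, 8, 2, 4, 1, 9, 1)
  "1169454934" → prefix "1" already present; 9 new (1, 6, 9, 4, 5, 4, 9, 3, 4)
  "79831485" → prefix "7" already present; 7 new (9, 8, 3, 1, 4, 8, 5)
  "98350" → 5 new (9, 8, 3, 5, 0)
  "0807140321" → 10 new (0, 8, 0, 7, 1, 4, 0, 3, 2, 1)
  "047" → prefix "0" already present; 2 new (4, 7)
  "9813563" → prefix "98" already present; 5 new (1, 3, 5, 6, 3)
  "562911151" → 9 new (5, 6, 2, 9, 1, 1, 1, 5, 1)
  "27556" → 5 new (2, 7, 5, 5, 6)
  "383865" → prefix "3" already present; 5 new (8, 3, 8, 6, 5)
  "095" → prefix "0" already present; 2 new (9, 5)
Total nodes = 6 + 8 + 7 + 8 + 9 + 7 + 5 + 10 + 2 + 5 + 9 + 5 + 5 + 2 = 88

88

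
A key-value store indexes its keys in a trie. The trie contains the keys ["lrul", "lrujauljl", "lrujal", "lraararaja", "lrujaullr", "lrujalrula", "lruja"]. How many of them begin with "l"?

7

Filter for entries beginning with "l":
Words under "l": lraararaja, lruja, lrujal, lrujalrula, lrujauljl, lrujaullr, lrul
Count: 7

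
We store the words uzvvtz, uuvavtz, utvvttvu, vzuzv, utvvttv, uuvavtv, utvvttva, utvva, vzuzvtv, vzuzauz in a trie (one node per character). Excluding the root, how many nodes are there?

Trace insertions, counting only characters that open a new branch:
  "uzvvtz" → 6 new (u, z, v, v, t, z)
  "uuvavtz" → prefix "u" already present; 6 new (u, v, a, v, t, z)
  "utvvttvu" → prefix "u" already present; 7 new (t, v, v, t, t, v, u)
  "vzuzv" → 5 new (v, z, u, z, v)
  "utvvttv" → prefix "utvvttv" already present; 0 new (none)
  "uuvavtv" → prefix "uuvavt" already present; 1 new (v)
  "utvvttva" → prefix "utvvttv" already present; 1 new (a)
  "utvva" → prefix "utvv" already present; 1 new (a)
  "vzuzvtv" → prefix "vzuzv" already present; 2 new (t, v)
  "vzuzauz" → prefix "vzuz" already present; 3 new (a, u, z)
Total nodes = 6 + 6 + 7 + 5 + 0 + 1 + 1 + 1 + 2 + 3 = 32

32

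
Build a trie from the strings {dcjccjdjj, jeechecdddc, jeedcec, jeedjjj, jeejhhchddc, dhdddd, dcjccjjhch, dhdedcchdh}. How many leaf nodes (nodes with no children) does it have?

8

A leaf is a node with no children — equivalently, the end of a word that is not a proper prefix of any other stored word.
Those words: "dcjccjdjj", "dcjccjjhch", "dhdddd", "dhdedcchdh", "jeechecdddc", "jeedcec", "jeedjjj", "jeejhhchddc"
Leaf count: 8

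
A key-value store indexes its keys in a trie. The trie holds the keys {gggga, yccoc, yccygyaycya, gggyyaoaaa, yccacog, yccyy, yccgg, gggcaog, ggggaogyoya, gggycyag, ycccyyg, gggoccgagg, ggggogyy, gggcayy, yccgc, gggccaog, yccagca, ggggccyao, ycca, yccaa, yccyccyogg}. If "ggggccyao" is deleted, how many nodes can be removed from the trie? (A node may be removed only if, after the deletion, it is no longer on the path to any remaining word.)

Walk "ggggccyao" from the leaf back toward the root, removing each node that no remaining word uses.
The suffix "ccyao" (5 nodes) is used only by "ggggccyao"; the node for "gggg" still has the child "a", so pruning stops there.
Nodes removed: 5

5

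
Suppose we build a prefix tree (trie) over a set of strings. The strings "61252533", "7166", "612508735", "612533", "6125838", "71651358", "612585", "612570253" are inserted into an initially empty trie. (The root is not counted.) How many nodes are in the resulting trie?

33

Count nodes per top-level branch (shared prefixes stored once):
  '6'-branch (612508735, 61252533, 612533, 612570253, 6125838, 612585): 24 nodes
  '7'-branch (71651358, 7166): 9 nodes
Sum: 33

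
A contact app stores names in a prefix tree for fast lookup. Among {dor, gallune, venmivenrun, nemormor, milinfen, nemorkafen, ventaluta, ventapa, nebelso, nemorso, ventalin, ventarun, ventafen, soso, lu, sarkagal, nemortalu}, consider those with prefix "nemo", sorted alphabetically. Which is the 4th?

nemortalu

Words with prefix "nemo", in lexicographic order: "nemorkafen", "nemormor", "nemorso", "nemortalu"
Position 4: nemortalu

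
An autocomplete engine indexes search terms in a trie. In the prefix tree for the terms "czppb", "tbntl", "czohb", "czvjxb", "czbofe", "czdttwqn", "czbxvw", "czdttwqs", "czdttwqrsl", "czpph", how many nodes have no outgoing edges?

10

A leaf is a node with no children — equivalently, the end of a word that is not a proper prefix of any other stored word.
Those words: "czbofe", "czbxvw", "czdttwqn", "czdttwqrsl", "czdttwqs", "czohb", "czppb", "czpph", "czvjxb", "tbntl"
Leaf count: 10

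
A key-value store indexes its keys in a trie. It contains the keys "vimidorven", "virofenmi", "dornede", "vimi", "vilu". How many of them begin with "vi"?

Walk to "vi"; the words in its subtree are exactly those with that prefix.
Matches: "vilu", "vimi", "vimidorven", "virofenmi"
Count: 4

4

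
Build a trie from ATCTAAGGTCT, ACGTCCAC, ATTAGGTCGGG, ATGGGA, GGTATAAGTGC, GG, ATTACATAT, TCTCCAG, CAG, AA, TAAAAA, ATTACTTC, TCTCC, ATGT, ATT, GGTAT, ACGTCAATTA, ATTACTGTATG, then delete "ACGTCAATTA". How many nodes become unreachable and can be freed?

5

After clearing the end-marker at "ACGTCAATTA", prune upward until reaching a node still needed by another word.
The suffix "AATTA" (5 nodes) is used only by "ACGTCAATTA"; the node for "ACGTC" still has the child "C", so pruning stops there.
Nodes removed: 5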